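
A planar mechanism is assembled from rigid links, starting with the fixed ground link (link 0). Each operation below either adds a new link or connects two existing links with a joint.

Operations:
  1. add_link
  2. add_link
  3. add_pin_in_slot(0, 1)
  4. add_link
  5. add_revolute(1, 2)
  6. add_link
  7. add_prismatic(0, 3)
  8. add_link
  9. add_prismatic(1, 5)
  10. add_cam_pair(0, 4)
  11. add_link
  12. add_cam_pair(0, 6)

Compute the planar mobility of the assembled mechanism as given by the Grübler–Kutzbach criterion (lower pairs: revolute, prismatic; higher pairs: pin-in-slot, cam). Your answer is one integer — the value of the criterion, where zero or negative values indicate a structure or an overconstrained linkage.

link 0 = ground. State L|J1|J2 = 1|0|0
+link1  2|0|0
+link2  3|0|0
PS(0,1) f=2→J2  3|0|1
+link3  4|0|1
R(1,2) f=1→J1  4|1|1
+link4  5|1|1
P(0,3) f=1→J1  5|2|1
+link5  6|2|1
P(1,5) f=1→J1  6|3|1
C(0,4) f=2→J2  6|3|2
+link6  7|3|2
C(0,6) f=2→J2  7|3|3
M = 3(7−1)−2·3−3 = 18−6−3 = 9

M = 9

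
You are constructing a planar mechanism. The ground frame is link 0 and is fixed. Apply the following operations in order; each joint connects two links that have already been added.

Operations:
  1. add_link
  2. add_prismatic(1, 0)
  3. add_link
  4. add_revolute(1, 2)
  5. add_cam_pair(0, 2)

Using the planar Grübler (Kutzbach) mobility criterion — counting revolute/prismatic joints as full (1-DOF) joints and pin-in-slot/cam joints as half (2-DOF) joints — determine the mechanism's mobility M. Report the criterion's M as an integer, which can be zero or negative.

L=1 J1=0 J2=0
add link → L=2 J1=0 J2=0
P@1,0 dof=1 J1 → L=2 J1=1 J2=0
add link → L=3 J1=1 J2=0
R@1,2 dof=1 J1 → L=3 J1=2 J2=0
C@0,2 dof=2 J2 → L=3 J1=2 J2=1
M=3(L−1)−2J1−J2=3·2−2·2−1=1

M = 1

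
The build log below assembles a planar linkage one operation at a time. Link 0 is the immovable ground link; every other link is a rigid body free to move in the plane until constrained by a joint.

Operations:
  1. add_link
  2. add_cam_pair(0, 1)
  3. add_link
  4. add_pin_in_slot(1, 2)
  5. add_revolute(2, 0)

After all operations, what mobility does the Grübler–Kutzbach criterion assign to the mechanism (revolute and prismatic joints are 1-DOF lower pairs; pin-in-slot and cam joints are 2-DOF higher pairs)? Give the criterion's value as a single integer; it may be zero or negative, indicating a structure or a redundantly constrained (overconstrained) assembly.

M = 2

L=1 J1=0 J2=0
add link → L=2 J1=0 J2=0
C@0,1 dof=2 J2 → L=2 J1=0 J2=1
add link → L=3 J1=0 J2=1
PS@1,2 dof=2 J2 → L=3 J1=0 J2=2
R@2,0 dof=1 J1 → L=3 J1=1 J2=2
M=3(L−1)−2J1−J2=3·2−2·1−2=2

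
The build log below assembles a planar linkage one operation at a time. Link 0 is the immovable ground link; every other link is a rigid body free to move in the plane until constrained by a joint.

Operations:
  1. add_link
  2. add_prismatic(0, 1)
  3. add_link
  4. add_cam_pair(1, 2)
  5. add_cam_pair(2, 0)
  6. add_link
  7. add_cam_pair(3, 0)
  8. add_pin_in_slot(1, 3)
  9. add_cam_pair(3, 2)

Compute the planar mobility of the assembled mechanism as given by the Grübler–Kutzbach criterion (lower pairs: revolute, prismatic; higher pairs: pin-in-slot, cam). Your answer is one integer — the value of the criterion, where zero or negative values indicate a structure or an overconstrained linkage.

M = 2

L=1 J1=0 J2=0
add link → L=2 J1=0 J2=0
P@0,1 dof=1 J1 → L=2 J1=1 J2=0
add link → L=3 J1=1 J2=0
C@1,2 dof=2 J2 → L=3 J1=1 J2=1
C@2,0 dof=2 J2 → L=3 J1=1 J2=2
add link → L=4 J1=1 J2=2
C@3,0 dof=2 J2 → L=4 J1=1 J2=3
PS@1,3 dof=2 J2 → L=4 J1=1 J2=4
C@3,2 dof=2 J2 → L=4 J1=1 J2=5
M=3(L−1)−2J1−J2=3·3−2·1−5=2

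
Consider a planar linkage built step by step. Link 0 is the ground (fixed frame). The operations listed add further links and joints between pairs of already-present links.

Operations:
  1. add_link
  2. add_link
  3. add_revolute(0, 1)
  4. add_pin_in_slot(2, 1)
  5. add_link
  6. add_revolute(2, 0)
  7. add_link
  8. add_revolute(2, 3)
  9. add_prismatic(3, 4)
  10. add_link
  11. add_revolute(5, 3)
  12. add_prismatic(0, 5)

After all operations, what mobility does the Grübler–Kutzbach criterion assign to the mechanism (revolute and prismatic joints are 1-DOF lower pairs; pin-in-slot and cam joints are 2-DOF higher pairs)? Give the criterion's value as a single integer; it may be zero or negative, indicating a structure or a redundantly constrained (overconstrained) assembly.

M = 2

(L,J1,J2)=(1,0,0); link0 fixed
link1: (2,0,0)
link2: (3,0,0)
R 0-1 [J1]: (3,1,0)
PS 2-1 [J2]: (3,1,1)
link3: (4,1,1)
R 2-0 [J1]: (4,2,1)
link4: (5,2,1)
R 2-3 [J1]: (5,3,1)
P 3-4 [J1]: (5,4,1)
link5: (6,4,1)
R 5-3 [J1]: (6,5,1)
P 0-5 [J1]: (6,6,1)
Grübler: 3·5 − 2·6 − 1 = 2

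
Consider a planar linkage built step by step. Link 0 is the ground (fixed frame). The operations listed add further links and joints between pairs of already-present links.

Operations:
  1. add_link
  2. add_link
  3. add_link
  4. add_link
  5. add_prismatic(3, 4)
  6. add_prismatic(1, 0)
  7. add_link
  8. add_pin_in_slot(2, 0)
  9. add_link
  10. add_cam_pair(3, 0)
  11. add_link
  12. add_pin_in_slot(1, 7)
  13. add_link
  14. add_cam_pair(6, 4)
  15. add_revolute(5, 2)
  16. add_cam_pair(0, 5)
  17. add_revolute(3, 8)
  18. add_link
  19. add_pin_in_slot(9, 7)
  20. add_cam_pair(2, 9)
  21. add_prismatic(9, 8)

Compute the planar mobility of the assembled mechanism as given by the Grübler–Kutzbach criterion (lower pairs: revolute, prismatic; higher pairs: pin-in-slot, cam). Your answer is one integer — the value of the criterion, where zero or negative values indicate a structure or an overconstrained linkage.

M = 10

[1;0;0] (link 0 is ground)
L+ [2;0;0]
L+ [3;0;0]
L+ [4;0;0]
L+ [5;0;0]
P(3,4)∈J1 [5;1;0]
P(1,0)∈J1 [5;2;0]
L+ [6;2;0]
PS(2,0)∈J2 [6;2;1]
L+ [7;2;1]
C(3,0)∈J2 [7;2;2]
L+ [8;2;2]
PS(1,7)∈J2 [8;2;3]
L+ [9;2;3]
C(6,4)∈J2 [9;2;4]
R(5,2)∈J1 [9;3;4]
C(0,5)∈J2 [9;3;5]
R(3,8)∈J1 [9;4;5]
L+ [10;4;5]
PS(9,7)∈J2 [10;4;6]
C(2,9)∈J2 [10;4;7]
P(9,8)∈J1 [10;5;7]
mobility = 27 − 10 − 7 = 10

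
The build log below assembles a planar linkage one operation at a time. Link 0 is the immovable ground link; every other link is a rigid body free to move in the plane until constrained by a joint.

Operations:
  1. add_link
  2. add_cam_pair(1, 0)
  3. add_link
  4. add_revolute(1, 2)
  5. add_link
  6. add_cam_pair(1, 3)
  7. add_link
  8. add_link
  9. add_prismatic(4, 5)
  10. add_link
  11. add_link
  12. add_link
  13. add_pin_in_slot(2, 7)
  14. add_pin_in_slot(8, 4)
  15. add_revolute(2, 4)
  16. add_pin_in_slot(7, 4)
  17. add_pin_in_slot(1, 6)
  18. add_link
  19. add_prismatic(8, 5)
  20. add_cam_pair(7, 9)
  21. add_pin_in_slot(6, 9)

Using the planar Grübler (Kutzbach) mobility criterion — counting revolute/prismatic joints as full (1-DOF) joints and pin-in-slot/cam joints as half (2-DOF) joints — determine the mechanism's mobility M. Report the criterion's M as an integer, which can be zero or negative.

L=1 J1=0 J2=0
add link → L=2 J1=0 J2=0
C@1,0 dof=2 J2 → L=2 J1=0 J2=1
add link → L=3 J1=0 J2=1
R@1,2 dof=1 J1 → L=3 J1=1 J2=1
add link → L=4 J1=1 J2=1
C@1,3 dof=2 J2 → L=4 J1=1 J2=2
add link → L=5 J1=1 J2=2
add link → L=6 J1=1 J2=2
P@4,5 dof=1 J1 → L=6 J1=2 J2=2
add link → L=7 J1=2 J2=2
add link → L=8 J1=2 J2=2
add link → L=9 J1=2 J2=2
PS@2,7 dof=2 J2 → L=9 J1=2 J2=3
PS@8,4 dof=2 J2 → L=9 J1=2 J2=4
R@2,4 dof=1 J1 → L=9 J1=3 J2=4
PS@7,4 dof=2 J2 → L=9 J1=3 J2=5
PS@1,6 dof=2 J2 → L=9 J1=3 J2=6
add link → L=10 J1=3 J2=6
P@8,5 dof=1 J1 → L=10 J1=4 J2=6
C@7,9 dof=2 J2 → L=10 J1=4 J2=7
PS@6,9 dof=2 J2 → L=10 J1=4 J2=8
M=3(L−1)−2J1−J2=3·9−2·4−8=11

M = 11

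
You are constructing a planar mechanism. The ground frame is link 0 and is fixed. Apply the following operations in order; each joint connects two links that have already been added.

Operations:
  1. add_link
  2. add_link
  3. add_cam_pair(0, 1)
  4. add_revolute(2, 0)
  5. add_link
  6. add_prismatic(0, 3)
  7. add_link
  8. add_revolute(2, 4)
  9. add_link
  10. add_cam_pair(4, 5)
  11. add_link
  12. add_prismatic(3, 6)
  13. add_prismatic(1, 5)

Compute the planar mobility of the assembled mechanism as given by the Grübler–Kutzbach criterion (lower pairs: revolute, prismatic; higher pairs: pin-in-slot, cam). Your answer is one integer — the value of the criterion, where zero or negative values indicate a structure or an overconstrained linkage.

(L,J1,J2)=(1,0,0); link0 fixed
link1: (2,0,0)
link2: (3,0,0)
C 0-1 [J2]: (3,0,1)
R 2-0 [J1]: (3,1,1)
link3: (4,1,1)
P 0-3 [J1]: (4,2,1)
link4: (5,2,1)
R 2-4 [J1]: (5,3,1)
link5: (6,3,1)
C 4-5 [J2]: (6,3,2)
link6: (7,3,2)
P 3-6 [J1]: (7,4,2)
P 1-5 [J1]: (7,5,2)
Grübler: 3·6 − 2·5 − 2 = 6

M = 6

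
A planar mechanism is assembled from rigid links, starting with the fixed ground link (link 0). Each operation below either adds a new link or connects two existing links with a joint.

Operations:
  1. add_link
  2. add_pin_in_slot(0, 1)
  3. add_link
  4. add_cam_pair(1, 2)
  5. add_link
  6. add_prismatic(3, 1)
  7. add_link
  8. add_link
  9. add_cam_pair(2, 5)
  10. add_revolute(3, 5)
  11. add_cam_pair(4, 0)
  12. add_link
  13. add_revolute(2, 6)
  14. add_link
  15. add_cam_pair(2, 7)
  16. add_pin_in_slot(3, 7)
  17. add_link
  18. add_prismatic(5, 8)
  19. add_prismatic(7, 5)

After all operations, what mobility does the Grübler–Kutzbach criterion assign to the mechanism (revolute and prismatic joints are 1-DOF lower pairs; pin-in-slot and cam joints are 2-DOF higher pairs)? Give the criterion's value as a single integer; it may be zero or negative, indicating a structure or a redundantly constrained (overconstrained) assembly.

L=1 J1=0 J2=0
add link → L=2 J1=0 J2=0
PS@0,1 dof=2 J2 → L=2 J1=0 J2=1
add link → L=3 J1=0 J2=1
C@1,2 dof=2 J2 → L=3 J1=0 J2=2
add link → L=4 J1=0 J2=2
P@3,1 dof=1 J1 → L=4 J1=1 J2=2
add link → L=5 J1=1 J2=2
add link → L=6 J1=1 J2=2
C@2,5 dof=2 J2 → L=6 J1=1 J2=3
R@3,5 dof=1 J1 → L=6 J1=2 J2=3
C@4,0 dof=2 J2 → L=6 J1=2 J2=4
add link → L=7 J1=2 J2=4
R@2,6 dof=1 J1 → L=7 J1=3 J2=4
add link → L=8 J1=3 J2=4
C@2,7 dof=2 J2 → L=8 J1=3 J2=5
PS@3,7 dof=2 J2 → L=8 J1=3 J2=6
add link → L=9 J1=3 J2=6
P@5,8 dof=1 J1 → L=9 J1=4 J2=6
P@7,5 dof=1 J1 → L=9 J1=5 J2=6
M=3(L−1)−2J1−J2=3·8−2·5−6=8

M = 8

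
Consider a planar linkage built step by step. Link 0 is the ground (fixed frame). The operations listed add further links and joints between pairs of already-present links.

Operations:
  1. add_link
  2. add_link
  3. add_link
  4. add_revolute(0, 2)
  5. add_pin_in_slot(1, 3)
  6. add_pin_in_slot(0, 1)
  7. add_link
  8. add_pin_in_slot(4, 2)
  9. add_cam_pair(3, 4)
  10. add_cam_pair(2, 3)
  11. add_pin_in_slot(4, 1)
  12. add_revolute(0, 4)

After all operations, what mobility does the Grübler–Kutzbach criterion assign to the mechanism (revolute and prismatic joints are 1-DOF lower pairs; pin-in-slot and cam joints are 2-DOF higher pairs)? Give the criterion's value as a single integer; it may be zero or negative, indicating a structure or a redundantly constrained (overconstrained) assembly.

(L,J1,J2)=(1,0,0); link0 fixed
link1: (2,0,0)
link2: (3,0,0)
link3: (4,0,0)
R 0-2 [J1]: (4,1,0)
PS 1-3 [J2]: (4,1,1)
PS 0-1 [J2]: (4,1,2)
link4: (5,1,2)
PS 4-2 [J2]: (5,1,3)
C 3-4 [J2]: (5,1,4)
C 2-3 [J2]: (5,1,5)
PS 4-1 [J2]: (5,1,6)
R 0-4 [J1]: (5,2,6)
Grübler: 3·4 − 2·2 − 6 = 2

M = 2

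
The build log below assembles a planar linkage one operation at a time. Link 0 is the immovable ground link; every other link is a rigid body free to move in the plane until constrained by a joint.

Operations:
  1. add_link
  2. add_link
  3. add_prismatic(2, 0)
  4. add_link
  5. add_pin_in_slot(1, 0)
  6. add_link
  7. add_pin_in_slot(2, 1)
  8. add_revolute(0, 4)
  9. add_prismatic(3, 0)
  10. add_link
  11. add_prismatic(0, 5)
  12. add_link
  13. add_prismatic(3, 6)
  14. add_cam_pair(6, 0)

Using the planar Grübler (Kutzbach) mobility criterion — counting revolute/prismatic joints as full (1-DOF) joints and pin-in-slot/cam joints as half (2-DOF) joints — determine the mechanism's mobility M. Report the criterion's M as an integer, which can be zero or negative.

ground; <1,0,0>
#1 <2,0,0>
#2 <3,0,0>
P:2↔0 J1 <3,1,0>
#3 <4,1,0>
PS:1↔0 J2 <4,1,1>
#4 <5,1,1>
PS:2↔1 J2 <5,1,2>
R:0↔4 J1 <5,2,2>
P:3↔0 J1 <5,3,2>
#5 <6,3,2>
P:0↔5 J1 <6,4,2>
#6 <7,4,2>
P:3↔6 J1 <7,5,2>
C:6↔0 J2 <7,5,3>
3×6 − 2×5 − 1×3 = 5

M = 5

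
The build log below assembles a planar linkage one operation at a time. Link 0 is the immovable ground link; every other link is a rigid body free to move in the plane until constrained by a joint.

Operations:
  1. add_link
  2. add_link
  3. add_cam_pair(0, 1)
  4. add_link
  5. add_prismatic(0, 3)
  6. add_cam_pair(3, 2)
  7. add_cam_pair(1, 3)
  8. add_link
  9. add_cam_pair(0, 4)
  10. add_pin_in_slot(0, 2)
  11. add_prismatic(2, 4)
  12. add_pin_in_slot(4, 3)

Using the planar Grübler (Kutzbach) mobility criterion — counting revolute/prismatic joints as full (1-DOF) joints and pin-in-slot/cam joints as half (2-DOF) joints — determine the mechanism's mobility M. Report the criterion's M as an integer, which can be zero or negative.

ground; <1,0,0>
#1 <2,0,0>
#2 <3,0,0>
C:0↔1 J2 <3,0,1>
#3 <4,0,1>
P:0↔3 J1 <4,1,1>
C:3↔2 J2 <4,1,2>
C:1↔3 J2 <4,1,3>
#4 <5,1,3>
C:0↔4 J2 <5,1,4>
PS:0↔2 J2 <5,1,5>
P:2↔4 J1 <5,2,5>
PS:4↔3 J2 <5,2,6>
3×4 − 2×2 − 1×6 = 2

M = 2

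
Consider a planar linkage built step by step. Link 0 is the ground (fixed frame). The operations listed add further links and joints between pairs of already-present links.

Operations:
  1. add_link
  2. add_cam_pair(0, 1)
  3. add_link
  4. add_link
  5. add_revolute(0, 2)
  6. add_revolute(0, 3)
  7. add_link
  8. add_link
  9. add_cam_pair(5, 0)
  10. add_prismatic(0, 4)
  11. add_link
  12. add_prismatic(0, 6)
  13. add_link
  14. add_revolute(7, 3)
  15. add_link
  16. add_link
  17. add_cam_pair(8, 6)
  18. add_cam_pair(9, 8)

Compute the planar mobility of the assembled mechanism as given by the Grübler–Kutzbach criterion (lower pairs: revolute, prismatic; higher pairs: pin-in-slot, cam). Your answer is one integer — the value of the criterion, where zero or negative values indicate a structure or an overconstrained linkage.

link 0 = ground. State L|J1|J2 = 1|0|0
+link1  2|0|0
C(0,1) f=2→J2  2|0|1
+link2  3|0|1
+link3  4|0|1
R(0,2) f=1→J1  4|1|1
R(0,3) f=1→J1  4|2|1
+link4  5|2|1
+link5  6|2|1
C(5,0) f=2→J2  6|2|2
P(0,4) f=1→J1  6|3|2
+link6  7|3|2
P(0,6) f=1→J1  7|4|2
+link7  8|4|2
R(7,3) f=1→J1  8|5|2
+link8  9|5|2
+link9  10|5|2
C(8,6) f=2→J2  10|5|3
C(9,8) f=2→J2  10|5|4
M = 3(10−1)−2·5−4 = 27−10−4 = 13

M = 13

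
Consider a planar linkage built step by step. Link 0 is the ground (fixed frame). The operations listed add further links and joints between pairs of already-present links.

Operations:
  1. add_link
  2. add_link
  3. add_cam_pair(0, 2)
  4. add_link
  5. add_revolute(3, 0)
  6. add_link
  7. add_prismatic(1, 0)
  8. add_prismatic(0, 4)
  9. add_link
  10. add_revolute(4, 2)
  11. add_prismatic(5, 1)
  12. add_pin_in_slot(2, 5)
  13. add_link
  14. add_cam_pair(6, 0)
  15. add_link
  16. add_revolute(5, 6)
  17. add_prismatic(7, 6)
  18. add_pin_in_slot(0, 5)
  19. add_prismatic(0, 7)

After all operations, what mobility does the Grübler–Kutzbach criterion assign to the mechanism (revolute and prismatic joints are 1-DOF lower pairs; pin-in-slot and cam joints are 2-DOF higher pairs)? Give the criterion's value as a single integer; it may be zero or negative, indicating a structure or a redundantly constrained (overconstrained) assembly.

[1;0;0] (link 0 is ground)
L+ [2;0;0]
L+ [3;0;0]
C(0,2)∈J2 [3;0;1]
L+ [4;0;1]
R(3,0)∈J1 [4;1;1]
L+ [5;1;1]
P(1,0)∈J1 [5;2;1]
P(0,4)∈J1 [5;3;1]
L+ [6;3;1]
R(4,2)∈J1 [6;4;1]
P(5,1)∈J1 [6;5;1]
PS(2,5)∈J2 [6;5;2]
L+ [7;5;2]
C(6,0)∈J2 [7;5;3]
L+ [8;5;3]
R(5,6)∈J1 [8;6;3]
P(7,6)∈J1 [8;7;3]
PS(0,5)∈J2 [8;7;4]
P(0,7)∈J1 [8;8;4]
mobility = 21 − 16 − 4 = 1

M = 1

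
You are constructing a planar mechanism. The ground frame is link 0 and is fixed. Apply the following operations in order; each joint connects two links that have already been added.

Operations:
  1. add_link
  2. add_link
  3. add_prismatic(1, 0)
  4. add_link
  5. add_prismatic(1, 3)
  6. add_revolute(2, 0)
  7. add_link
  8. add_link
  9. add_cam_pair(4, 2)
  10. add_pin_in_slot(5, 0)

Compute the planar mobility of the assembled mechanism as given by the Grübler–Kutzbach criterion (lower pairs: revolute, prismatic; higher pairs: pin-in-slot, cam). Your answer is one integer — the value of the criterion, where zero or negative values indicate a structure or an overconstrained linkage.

link 0 = ground. State L|J1|J2 = 1|0|0
+link1  2|0|0
+link2  3|0|0
P(1,0) f=1→J1  3|1|0
+link3  4|1|0
P(1,3) f=1→J1  4|2|0
R(2,0) f=1→J1  4|3|0
+link4  5|3|0
+link5  6|3|0
C(4,2) f=2→J2  6|3|1
PS(5,0) f=2→J2  6|3|2
M = 3(6−1)−2·3−2 = 15−6−2 = 7

M = 7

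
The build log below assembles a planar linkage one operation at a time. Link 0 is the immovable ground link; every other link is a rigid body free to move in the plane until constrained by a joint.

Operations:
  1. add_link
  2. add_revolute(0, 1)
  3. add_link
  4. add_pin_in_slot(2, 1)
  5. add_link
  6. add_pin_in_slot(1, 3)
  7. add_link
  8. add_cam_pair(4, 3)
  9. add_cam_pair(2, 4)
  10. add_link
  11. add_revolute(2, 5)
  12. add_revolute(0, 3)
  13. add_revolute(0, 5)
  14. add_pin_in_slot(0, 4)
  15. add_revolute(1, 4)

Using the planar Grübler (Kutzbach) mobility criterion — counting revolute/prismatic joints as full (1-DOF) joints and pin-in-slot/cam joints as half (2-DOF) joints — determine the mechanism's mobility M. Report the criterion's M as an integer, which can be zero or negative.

(L,J1,J2)=(1,0,0); link0 fixed
link1: (2,0,0)
R 0-1 [J1]: (2,1,0)
link2: (3,1,0)
PS 2-1 [J2]: (3,1,1)
link3: (4,1,1)
PS 1-3 [J2]: (4,1,2)
link4: (5,1,2)
C 4-3 [J2]: (5,1,3)
C 2-4 [J2]: (5,1,4)
link5: (6,1,4)
R 2-5 [J1]: (6,2,4)
R 0-3 [J1]: (6,3,4)
R 0-5 [J1]: (6,4,4)
PS 0-4 [J2]: (6,4,5)
R 1-4 [J1]: (6,5,5)
Grübler: 3·5 − 2·5 − 5 = 0

M = 0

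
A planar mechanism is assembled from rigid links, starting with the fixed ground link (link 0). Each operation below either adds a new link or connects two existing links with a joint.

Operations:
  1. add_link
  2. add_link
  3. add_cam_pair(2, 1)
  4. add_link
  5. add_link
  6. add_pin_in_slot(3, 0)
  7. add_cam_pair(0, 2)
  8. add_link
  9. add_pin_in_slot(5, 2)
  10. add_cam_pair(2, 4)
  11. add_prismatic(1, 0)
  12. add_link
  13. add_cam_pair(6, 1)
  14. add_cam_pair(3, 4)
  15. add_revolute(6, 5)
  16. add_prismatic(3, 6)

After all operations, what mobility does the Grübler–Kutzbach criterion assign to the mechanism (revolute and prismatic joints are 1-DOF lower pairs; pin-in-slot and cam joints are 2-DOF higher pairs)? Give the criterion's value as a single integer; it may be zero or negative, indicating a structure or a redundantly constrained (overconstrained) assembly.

M = 5

ground; <1,0,0>
#1 <2,0,0>
#2 <3,0,0>
C:2↔1 J2 <3,0,1>
#3 <4,0,1>
#4 <5,0,1>
PS:3↔0 J2 <5,0,2>
C:0↔2 J2 <5,0,3>
#5 <6,0,3>
PS:5↔2 J2 <6,0,4>
C:2↔4 J2 <6,0,5>
P:1↔0 J1 <6,1,5>
#6 <7,1,5>
C:6↔1 J2 <7,1,6>
C:3↔4 J2 <7,1,7>
R:6↔5 J1 <7,2,7>
P:3↔6 J1 <7,3,7>
3×6 − 2×3 − 1×7 = 5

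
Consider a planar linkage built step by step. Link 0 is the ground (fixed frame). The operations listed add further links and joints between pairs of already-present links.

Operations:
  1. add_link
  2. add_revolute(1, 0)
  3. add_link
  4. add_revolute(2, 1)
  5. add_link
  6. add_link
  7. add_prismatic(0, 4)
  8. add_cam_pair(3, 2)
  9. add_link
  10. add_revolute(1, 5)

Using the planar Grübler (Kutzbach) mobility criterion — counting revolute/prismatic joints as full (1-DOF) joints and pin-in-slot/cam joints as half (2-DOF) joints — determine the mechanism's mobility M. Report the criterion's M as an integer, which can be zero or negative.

M = 6

(L,J1,J2)=(1,0,0); link0 fixed
link1: (2,0,0)
R 1-0 [J1]: (2,1,0)
link2: (3,1,0)
R 2-1 [J1]: (3,2,0)
link3: (4,2,0)
link4: (5,2,0)
P 0-4 [J1]: (5,3,0)
C 3-2 [J2]: (5,3,1)
link5: (6,3,1)
R 1-5 [J1]: (6,4,1)
Grübler: 3·5 − 2·4 − 1 = 6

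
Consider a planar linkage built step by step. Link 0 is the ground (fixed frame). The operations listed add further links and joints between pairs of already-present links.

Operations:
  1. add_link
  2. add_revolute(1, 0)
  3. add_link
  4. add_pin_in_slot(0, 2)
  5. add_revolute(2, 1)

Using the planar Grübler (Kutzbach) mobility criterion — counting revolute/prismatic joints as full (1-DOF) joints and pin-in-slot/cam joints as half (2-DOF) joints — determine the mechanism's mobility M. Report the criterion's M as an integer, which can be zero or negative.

[1;0;0] (link 0 is ground)
L+ [2;0;0]
R(1,0)∈J1 [2;1;0]
L+ [3;1;0]
PS(0,2)∈J2 [3;1;1]
R(2,1)∈J1 [3;2;1]
mobility = 6 − 4 − 1 = 1

M = 1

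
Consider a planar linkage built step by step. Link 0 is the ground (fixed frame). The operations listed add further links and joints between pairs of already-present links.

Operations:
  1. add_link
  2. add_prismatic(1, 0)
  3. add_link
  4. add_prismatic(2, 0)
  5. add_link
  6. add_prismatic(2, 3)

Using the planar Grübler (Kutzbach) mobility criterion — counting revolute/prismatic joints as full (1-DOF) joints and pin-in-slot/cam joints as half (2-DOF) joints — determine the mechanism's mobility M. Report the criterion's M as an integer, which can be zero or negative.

M = 3

ground; <1,0,0>
#1 <2,0,0>
P:1↔0 J1 <2,1,0>
#2 <3,1,0>
P:2↔0 J1 <3,2,0>
#3 <4,2,0>
P:2↔3 J1 <4,3,0>
3×3 − 2×3 − 1×0 = 3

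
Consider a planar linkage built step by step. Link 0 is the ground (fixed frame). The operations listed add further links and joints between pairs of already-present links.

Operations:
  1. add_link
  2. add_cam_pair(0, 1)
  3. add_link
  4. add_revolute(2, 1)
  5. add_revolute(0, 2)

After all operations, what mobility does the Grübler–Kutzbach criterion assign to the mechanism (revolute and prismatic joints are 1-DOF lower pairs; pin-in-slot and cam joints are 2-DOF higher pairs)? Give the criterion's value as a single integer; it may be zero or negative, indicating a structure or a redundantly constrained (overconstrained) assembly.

M = 1

ground; <1,0,0>
#1 <2,0,0>
C:0↔1 J2 <2,0,1>
#2 <3,0,1>
R:2↔1 J1 <3,1,1>
R:0↔2 J1 <3,2,1>
3×2 − 2×2 − 1×1 = 1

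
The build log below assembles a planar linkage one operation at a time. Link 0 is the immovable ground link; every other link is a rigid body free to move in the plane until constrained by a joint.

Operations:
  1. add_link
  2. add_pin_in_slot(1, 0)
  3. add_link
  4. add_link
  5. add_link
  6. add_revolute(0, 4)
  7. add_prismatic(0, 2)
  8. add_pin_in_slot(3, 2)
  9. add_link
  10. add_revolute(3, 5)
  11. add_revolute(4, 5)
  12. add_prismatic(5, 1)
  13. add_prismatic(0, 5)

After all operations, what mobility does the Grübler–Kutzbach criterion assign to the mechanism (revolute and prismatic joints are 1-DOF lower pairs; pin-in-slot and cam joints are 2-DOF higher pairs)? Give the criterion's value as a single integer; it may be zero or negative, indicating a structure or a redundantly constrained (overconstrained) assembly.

M = 1

L=1 J1=0 J2=0
add link → L=2 J1=0 J2=0
PS@1,0 dof=2 J2 → L=2 J1=0 J2=1
add link → L=3 J1=0 J2=1
add link → L=4 J1=0 J2=1
add link → L=5 J1=0 J2=1
R@0,4 dof=1 J1 → L=5 J1=1 J2=1
P@0,2 dof=1 J1 → L=5 J1=2 J2=1
PS@3,2 dof=2 J2 → L=5 J1=2 J2=2
add link → L=6 J1=2 J2=2
R@3,5 dof=1 J1 → L=6 J1=3 J2=2
R@4,5 dof=1 J1 → L=6 J1=4 J2=2
P@5,1 dof=1 J1 → L=6 J1=5 J2=2
P@0,5 dof=1 J1 → L=6 J1=6 J2=2
M=3(L−1)−2J1−J2=3·5−2·6−2=1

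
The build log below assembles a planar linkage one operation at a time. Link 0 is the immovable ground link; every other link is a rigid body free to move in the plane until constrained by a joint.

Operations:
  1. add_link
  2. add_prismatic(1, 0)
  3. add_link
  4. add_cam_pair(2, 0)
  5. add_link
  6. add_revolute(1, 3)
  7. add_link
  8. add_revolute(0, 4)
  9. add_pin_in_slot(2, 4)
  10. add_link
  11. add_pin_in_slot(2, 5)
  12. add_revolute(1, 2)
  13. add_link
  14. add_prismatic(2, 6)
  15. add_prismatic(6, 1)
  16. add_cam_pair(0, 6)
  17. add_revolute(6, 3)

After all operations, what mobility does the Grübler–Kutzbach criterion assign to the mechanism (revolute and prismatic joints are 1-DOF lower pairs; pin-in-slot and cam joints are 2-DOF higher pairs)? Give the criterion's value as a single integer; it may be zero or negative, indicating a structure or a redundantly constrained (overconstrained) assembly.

[1;0;0] (link 0 is ground)
L+ [2;0;0]
P(1,0)∈J1 [2;1;0]
L+ [3;1;0]
C(2,0)∈J2 [3;1;1]
L+ [4;1;1]
R(1,3)∈J1 [4;2;1]
L+ [5;2;1]
R(0,4)∈J1 [5;3;1]
PS(2,4)∈J2 [5;3;2]
L+ [6;3;2]
PS(2,5)∈J2 [6;3;3]
R(1,2)∈J1 [6;4;3]
L+ [7;4;3]
P(2,6)∈J1 [7;5;3]
P(6,1)∈J1 [7;6;3]
C(0,6)∈J2 [7;6;4]
R(6,3)∈J1 [7;7;4]
mobility = 18 − 14 − 4 = 0

M = 0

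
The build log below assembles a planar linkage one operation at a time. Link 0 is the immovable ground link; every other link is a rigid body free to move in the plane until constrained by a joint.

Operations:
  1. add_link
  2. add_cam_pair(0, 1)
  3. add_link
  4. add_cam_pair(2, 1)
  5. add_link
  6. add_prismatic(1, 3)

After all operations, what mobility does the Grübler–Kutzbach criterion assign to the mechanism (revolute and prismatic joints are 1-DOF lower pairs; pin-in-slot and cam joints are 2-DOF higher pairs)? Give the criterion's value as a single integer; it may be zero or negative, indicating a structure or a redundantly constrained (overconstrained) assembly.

[1;0;0] (link 0 is ground)
L+ [2;0;0]
C(0,1)∈J2 [2;0;1]
L+ [3;0;1]
C(2,1)∈J2 [3;0;2]
L+ [4;0;2]
P(1,3)∈J1 [4;1;2]
mobility = 9 − 2 − 2 = 5

M = 5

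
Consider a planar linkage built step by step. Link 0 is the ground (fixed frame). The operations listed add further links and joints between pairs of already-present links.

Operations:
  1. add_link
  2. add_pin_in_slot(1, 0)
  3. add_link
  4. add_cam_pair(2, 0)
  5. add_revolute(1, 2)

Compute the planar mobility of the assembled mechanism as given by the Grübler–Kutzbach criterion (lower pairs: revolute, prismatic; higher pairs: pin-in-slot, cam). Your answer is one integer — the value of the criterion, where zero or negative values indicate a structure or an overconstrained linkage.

L=1 J1=0 J2=0
add link → L=2 J1=0 J2=0
PS@1,0 dof=2 J2 → L=2 J1=0 J2=1
add link → L=3 J1=0 J2=1
C@2,0 dof=2 J2 → L=3 J1=0 J2=2
R@1,2 dof=1 J1 → L=3 J1=1 J2=2
M=3(L−1)−2J1−J2=3·2−2·1−2=2

M = 2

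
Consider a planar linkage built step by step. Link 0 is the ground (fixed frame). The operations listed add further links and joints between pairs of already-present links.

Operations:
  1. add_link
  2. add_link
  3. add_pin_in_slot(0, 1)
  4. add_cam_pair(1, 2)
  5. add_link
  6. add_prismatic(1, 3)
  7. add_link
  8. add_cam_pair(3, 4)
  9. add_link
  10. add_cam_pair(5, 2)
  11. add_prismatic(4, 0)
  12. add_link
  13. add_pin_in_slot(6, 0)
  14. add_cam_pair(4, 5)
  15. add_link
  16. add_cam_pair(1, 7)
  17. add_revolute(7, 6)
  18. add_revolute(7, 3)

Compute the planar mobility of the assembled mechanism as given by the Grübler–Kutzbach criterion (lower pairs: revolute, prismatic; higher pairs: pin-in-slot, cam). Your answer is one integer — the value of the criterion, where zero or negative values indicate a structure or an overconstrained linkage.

M = 6

[1;0;0] (link 0 is ground)
L+ [2;0;0]
L+ [3;0;0]
PS(0,1)∈J2 [3;0;1]
C(1,2)∈J2 [3;0;2]
L+ [4;0;2]
P(1,3)∈J1 [4;1;2]
L+ [5;1;2]
C(3,4)∈J2 [5;1;3]
L+ [6;1;3]
C(5,2)∈J2 [6;1;4]
P(4,0)∈J1 [6;2;4]
L+ [7;2;4]
PS(6,0)∈J2 [7;2;5]
C(4,5)∈J2 [7;2;6]
L+ [8;2;6]
C(1,7)∈J2 [8;2;7]
R(7,6)∈J1 [8;3;7]
R(7,3)∈J1 [8;4;7]
mobility = 21 − 8 − 7 = 6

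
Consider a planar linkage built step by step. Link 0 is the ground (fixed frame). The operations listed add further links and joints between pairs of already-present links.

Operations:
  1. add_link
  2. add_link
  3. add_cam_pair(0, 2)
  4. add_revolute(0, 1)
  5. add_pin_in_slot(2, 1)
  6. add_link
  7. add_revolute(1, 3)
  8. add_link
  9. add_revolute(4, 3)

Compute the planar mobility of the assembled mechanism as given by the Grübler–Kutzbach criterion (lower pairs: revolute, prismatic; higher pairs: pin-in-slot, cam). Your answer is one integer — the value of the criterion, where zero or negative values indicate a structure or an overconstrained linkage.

[1;0;0] (link 0 is ground)
L+ [2;0;0]
L+ [3;0;0]
C(0,2)∈J2 [3;0;1]
R(0,1)∈J1 [3;1;1]
PS(2,1)∈J2 [3;1;2]
L+ [4;1;2]
R(1,3)∈J1 [4;2;2]
L+ [5;2;2]
R(4,3)∈J1 [5;3;2]
mobility = 12 − 6 − 2 = 4

M = 4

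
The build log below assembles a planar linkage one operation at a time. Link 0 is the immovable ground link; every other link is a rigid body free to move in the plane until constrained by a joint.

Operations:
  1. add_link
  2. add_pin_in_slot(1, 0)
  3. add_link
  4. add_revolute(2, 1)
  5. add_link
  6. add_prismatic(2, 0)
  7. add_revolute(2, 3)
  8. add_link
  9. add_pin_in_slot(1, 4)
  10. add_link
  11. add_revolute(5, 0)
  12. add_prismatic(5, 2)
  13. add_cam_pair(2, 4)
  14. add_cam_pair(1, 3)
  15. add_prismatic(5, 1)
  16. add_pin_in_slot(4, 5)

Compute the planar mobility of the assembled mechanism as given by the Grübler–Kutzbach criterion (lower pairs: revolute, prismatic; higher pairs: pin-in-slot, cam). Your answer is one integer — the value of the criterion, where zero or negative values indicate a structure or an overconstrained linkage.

M = -2

[1;0;0] (link 0 is ground)
L+ [2;0;0]
PS(1,0)∈J2 [2;0;1]
L+ [3;0;1]
R(2,1)∈J1 [3;1;1]
L+ [4;1;1]
P(2,0)∈J1 [4;2;1]
R(2,3)∈J1 [4;3;1]
L+ [5;3;1]
PS(1,4)∈J2 [5;3;2]
L+ [6;3;2]
R(5,0)∈J1 [6;4;2]
P(5,2)∈J1 [6;5;2]
C(2,4)∈J2 [6;5;3]
C(1,3)∈J2 [6;5;4]
P(5,1)∈J1 [6;6;4]
PS(4,5)∈J2 [6;6;5]
mobility = 15 − 12 − 5 = -2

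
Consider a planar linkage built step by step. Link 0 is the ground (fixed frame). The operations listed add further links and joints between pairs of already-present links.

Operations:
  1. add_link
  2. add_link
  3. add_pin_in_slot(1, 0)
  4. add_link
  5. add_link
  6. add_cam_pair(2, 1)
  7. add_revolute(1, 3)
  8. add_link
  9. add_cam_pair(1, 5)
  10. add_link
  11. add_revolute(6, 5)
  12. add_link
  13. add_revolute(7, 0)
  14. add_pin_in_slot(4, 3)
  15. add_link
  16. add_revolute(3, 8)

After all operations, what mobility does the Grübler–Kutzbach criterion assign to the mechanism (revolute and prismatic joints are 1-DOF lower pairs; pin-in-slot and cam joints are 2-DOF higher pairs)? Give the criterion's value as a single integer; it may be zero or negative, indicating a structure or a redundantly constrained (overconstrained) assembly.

M = 12

L=1 J1=0 J2=0
add link → L=2 J1=0 J2=0
add link → L=3 J1=0 J2=0
PS@1,0 dof=2 J2 → L=3 J1=0 J2=1
add link → L=4 J1=0 J2=1
add link → L=5 J1=0 J2=1
C@2,1 dof=2 J2 → L=5 J1=0 J2=2
R@1,3 dof=1 J1 → L=5 J1=1 J2=2
add link → L=6 J1=1 J2=2
C@1,5 dof=2 J2 → L=6 J1=1 J2=3
add link → L=7 J1=1 J2=3
R@6,5 dof=1 J1 → L=7 J1=2 J2=3
add link → L=8 J1=2 J2=3
R@7,0 dof=1 J1 → L=8 J1=3 J2=3
PS@4,3 dof=2 J2 → L=8 J1=3 J2=4
add link → L=9 J1=3 J2=4
R@3,8 dof=1 J1 → L=9 J1=4 J2=4
M=3(L−1)−2J1−J2=3·8−2·4−4=12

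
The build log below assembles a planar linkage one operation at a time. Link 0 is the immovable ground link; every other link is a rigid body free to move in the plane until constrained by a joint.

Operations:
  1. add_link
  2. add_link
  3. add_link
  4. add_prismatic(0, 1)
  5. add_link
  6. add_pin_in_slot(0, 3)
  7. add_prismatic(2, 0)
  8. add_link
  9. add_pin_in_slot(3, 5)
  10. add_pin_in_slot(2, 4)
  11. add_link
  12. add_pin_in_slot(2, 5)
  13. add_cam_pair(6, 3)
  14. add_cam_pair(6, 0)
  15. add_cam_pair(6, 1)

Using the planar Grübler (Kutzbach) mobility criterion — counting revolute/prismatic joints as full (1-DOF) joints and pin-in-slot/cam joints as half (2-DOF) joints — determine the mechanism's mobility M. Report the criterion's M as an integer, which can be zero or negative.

(L,J1,J2)=(1,0,0); link0 fixed
link1: (2,0,0)
link2: (3,0,0)
link3: (4,0,0)
P 0-1 [J1]: (4,1,0)
link4: (5,1,0)
PS 0-3 [J2]: (5,1,1)
P 2-0 [J1]: (5,2,1)
link5: (6,2,1)
PS 3-5 [J2]: (6,2,2)
PS 2-4 [J2]: (6,2,3)
link6: (7,2,3)
PS 2-5 [J2]: (7,2,4)
C 6-3 [J2]: (7,2,5)
C 6-0 [J2]: (7,2,6)
C 6-1 [J2]: (7,2,7)
Grübler: 3·6 − 2·2 − 7 = 7

M = 7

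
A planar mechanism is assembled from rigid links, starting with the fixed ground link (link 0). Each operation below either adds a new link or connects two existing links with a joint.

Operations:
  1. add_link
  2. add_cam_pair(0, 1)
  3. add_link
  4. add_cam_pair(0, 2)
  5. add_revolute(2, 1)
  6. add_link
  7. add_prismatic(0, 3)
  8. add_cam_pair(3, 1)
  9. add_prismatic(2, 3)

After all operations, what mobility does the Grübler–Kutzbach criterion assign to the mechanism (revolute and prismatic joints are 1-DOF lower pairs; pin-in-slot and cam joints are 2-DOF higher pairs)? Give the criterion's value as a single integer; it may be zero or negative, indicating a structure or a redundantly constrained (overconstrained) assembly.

M = 0

ground; <1,0,0>
#1 <2,0,0>
C:0↔1 J2 <2,0,1>
#2 <3,0,1>
C:0↔2 J2 <3,0,2>
R:2↔1 J1 <3,1,2>
#3 <4,1,2>
P:0↔3 J1 <4,2,2>
C:3↔1 J2 <4,2,3>
P:2↔3 J1 <4,3,3>
3×3 − 2×3 − 1×3 = 0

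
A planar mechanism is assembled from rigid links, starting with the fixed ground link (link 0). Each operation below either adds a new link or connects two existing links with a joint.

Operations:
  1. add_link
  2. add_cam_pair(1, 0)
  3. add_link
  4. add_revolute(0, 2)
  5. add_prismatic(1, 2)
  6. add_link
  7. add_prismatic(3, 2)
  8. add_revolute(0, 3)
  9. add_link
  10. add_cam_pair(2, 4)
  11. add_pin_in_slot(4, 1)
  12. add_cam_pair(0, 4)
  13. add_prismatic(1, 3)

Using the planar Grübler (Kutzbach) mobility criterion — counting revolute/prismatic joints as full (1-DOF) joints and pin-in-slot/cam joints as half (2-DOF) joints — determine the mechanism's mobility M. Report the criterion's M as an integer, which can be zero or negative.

M = -2

link 0 = ground. State L|J1|J2 = 1|0|0
+link1  2|0|0
C(1,0) f=2→J2  2|0|1
+link2  3|0|1
R(0,2) f=1→J1  3|1|1
P(1,2) f=1→J1  3|2|1
+link3  4|2|1
P(3,2) f=1→J1  4|3|1
R(0,3) f=1→J1  4|4|1
+link4  5|4|1
C(2,4) f=2→J2  5|4|2
PS(4,1) f=2→J2  5|4|3
C(0,4) f=2→J2  5|4|4
P(1,3) f=1→J1  5|5|4
M = 3(5−1)−2·5−4 = 12−10−4 = -2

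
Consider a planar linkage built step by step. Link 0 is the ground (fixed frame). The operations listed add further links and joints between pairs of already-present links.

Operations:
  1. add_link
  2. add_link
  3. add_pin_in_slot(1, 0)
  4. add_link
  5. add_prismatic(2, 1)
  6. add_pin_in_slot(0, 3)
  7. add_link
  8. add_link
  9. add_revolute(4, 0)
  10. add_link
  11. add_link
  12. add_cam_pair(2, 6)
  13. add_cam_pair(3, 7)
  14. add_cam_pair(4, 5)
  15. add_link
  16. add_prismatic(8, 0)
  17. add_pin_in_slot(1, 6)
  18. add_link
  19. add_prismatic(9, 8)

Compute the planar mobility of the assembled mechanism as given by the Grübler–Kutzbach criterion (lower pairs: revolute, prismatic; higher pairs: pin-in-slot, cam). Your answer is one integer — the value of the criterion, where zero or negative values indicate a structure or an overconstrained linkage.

M = 13

[1;0;0] (link 0 is ground)
L+ [2;0;0]
L+ [3;0;0]
PS(1,0)∈J2 [3;0;1]
L+ [4;0;1]
P(2,1)∈J1 [4;1;1]
PS(0,3)∈J2 [4;1;2]
L+ [5;1;2]
L+ [6;1;2]
R(4,0)∈J1 [6;2;2]
L+ [7;2;2]
L+ [8;2;2]
C(2,6)∈J2 [8;2;3]
C(3,7)∈J2 [8;2;4]
C(4,5)∈J2 [8;2;5]
L+ [9;2;5]
P(8,0)∈J1 [9;3;5]
PS(1,6)∈J2 [9;3;6]
L+ [10;3;6]
P(9,8)∈J1 [10;4;6]
mobility = 27 − 8 − 6 = 13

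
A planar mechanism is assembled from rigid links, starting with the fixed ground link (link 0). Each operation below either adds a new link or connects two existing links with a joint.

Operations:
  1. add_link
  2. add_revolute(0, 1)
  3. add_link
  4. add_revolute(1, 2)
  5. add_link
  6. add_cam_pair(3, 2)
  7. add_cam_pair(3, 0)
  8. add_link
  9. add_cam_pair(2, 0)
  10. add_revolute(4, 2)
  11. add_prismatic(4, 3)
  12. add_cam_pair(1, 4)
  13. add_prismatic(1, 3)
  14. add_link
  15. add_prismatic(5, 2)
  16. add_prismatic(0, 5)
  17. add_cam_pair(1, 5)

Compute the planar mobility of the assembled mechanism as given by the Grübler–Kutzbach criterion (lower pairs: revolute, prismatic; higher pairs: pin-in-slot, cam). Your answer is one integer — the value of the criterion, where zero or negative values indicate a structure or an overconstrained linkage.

M = -4

[1;0;0] (link 0 is ground)
L+ [2;0;0]
R(0,1)∈J1 [2;1;0]
L+ [3;1;0]
R(1,2)∈J1 [3;2;0]
L+ [4;2;0]
C(3,2)∈J2 [4;2;1]
C(3,0)∈J2 [4;2;2]
L+ [5;2;2]
C(2,0)∈J2 [5;2;3]
R(4,2)∈J1 [5;3;3]
P(4,3)∈J1 [5;4;3]
C(1,4)∈J2 [5;4;4]
P(1,3)∈J1 [5;5;4]
L+ [6;5;4]
P(5,2)∈J1 [6;6;4]
P(0,5)∈J1 [6;7;4]
C(1,5)∈J2 [6;7;5]
mobility = 15 − 14 − 5 = -4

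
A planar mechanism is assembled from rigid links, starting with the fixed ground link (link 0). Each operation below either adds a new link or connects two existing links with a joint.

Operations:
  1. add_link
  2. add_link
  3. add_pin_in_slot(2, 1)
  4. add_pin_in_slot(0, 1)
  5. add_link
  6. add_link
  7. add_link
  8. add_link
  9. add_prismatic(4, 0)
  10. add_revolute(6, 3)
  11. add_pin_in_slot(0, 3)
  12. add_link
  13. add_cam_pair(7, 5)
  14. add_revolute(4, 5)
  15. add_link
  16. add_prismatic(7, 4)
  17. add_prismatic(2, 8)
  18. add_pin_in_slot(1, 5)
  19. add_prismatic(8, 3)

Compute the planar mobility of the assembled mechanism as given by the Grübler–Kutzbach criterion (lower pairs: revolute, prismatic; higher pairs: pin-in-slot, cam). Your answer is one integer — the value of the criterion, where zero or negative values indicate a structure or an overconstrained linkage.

link 0 = ground. State L|J1|J2 = 1|0|0
+link1  2|0|0
+link2  3|0|0
PS(2,1) f=2→J2  3|0|1
PS(0,1) f=2→J2  3|0|2
+link3  4|0|2
+link4  5|0|2
+link5  6|0|2
+link6  7|0|2
P(4,0) f=1→J1  7|1|2
R(6,3) f=1→J1  7|2|2
PS(0,3) f=2→J2  7|2|3
+link7  8|2|3
C(7,5) f=2→J2  8|2|4
R(4,5) f=1→J1  8|3|4
+link8  9|3|4
P(7,4) f=1→J1  9|4|4
P(2,8) f=1→J1  9|5|4
PS(1,5) f=2→J2  9|5|5
P(8,3) f=1→J1  9|6|5
M = 3(9−1)−2·6−5 = 24−12−5 = 7

M = 7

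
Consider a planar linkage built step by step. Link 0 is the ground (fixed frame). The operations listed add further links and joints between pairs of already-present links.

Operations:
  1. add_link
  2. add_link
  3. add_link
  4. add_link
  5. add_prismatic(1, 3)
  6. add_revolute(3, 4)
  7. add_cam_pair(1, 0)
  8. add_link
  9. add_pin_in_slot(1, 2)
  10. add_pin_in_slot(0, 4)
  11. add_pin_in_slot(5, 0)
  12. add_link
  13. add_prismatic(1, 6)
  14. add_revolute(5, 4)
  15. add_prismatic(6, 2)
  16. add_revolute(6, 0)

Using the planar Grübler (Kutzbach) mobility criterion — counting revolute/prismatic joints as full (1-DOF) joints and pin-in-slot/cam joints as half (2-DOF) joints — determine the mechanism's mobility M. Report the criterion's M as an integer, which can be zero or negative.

M = 2

L=1 J1=0 J2=0
add link → L=2 J1=0 J2=0
add link → L=3 J1=0 J2=0
add link → L=4 J1=0 J2=0
add link → L=5 J1=0 J2=0
P@1,3 dof=1 J1 → L=5 J1=1 J2=0
R@3,4 dof=1 J1 → L=5 J1=2 J2=0
C@1,0 dof=2 J2 → L=5 J1=2 J2=1
add link → L=6 J1=2 J2=1
PS@1,2 dof=2 J2 → L=6 J1=2 J2=2
PS@0,4 dof=2 J2 → L=6 J1=2 J2=3
PS@5,0 dof=2 J2 → L=6 J1=2 J2=4
add link → L=7 J1=2 J2=4
P@1,6 dof=1 J1 → L=7 J1=3 J2=4
R@5,4 dof=1 J1 → L=7 J1=4 J2=4
P@6,2 dof=1 J1 → L=7 J1=5 J2=4
R@6,0 dof=1 J1 → L=7 J1=6 J2=4
M=3(L−1)−2J1−J2=3·6−2·6−4=2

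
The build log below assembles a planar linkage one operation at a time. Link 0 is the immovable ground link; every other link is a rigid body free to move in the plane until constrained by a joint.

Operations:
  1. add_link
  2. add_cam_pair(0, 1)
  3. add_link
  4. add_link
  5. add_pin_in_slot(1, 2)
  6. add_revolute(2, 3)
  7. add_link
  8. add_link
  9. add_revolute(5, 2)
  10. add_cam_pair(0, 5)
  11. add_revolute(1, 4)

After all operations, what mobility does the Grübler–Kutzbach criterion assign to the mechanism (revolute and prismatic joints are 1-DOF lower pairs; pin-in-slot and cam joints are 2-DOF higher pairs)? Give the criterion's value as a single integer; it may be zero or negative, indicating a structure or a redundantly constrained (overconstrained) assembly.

(L,J1,J2)=(1,0,0); link0 fixed
link1: (2,0,0)
C 0-1 [J2]: (2,0,1)
link2: (3,0,1)
link3: (4,0,1)
PS 1-2 [J2]: (4,0,2)
R 2-3 [J1]: (4,1,2)
link4: (5,1,2)
link5: (6,1,2)
R 5-2 [J1]: (6,2,2)
C 0-5 [J2]: (6,2,3)
R 1-4 [J1]: (6,3,3)
Grübler: 3·5 − 2·3 − 3 = 6

M = 6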